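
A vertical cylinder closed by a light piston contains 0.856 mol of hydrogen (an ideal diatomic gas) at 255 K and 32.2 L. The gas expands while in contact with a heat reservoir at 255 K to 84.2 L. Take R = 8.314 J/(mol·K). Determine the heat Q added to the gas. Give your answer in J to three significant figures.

Isothermal ⇒ ΔU = 0, so Q = W = nRT ln(V₂/V₁).
Q = (0.856)(8.314)(255) ln(84.2/32.2) = 1815 × 0.9612 = 1744 J.

Q ≈ 1740 J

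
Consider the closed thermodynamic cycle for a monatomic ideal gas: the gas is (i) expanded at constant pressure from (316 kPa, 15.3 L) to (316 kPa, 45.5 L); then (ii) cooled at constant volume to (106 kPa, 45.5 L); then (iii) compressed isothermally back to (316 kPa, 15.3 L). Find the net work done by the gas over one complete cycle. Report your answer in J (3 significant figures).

W_net ≈ 4290 J

Leg (i): W = PΔV = (316)(45.5 − 15.3) = 9543 J.
Leg (ii): W = 0.
Leg (iii): W = PᵢVᵢ ln(V_f/Vᵢ) = (4823) ln(15.3/45.5) = -5256 J.
W_net = 9543 − 5256 = 4287 J.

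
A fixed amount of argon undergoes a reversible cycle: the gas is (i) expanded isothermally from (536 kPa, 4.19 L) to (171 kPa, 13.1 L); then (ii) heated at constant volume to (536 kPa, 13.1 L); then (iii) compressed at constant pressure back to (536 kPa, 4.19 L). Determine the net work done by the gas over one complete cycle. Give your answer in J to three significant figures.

Leg (i): W = PᵢVᵢ ln(V_f/Vᵢ) = (2246) ln(13.1/4.19) = 2560 J.
Leg (ii): W = 0.
Leg (iii): W = PΔV = (536)(4.19 − 13.1) = -4776 J.
W_net = 2560 − 4776 = -2216 J.

W_net ≈ -2220 J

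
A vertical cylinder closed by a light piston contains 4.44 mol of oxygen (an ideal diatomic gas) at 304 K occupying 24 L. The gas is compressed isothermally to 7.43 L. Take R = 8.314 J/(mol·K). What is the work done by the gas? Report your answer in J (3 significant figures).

W ≈ -13200 J

Isothermal: W = nRT ln(V₂/V₁).
W = (4.44)(8.314)(304) × ln(7.43/24)
  = 11222 × -1.173
W_by_gas = -13158 J.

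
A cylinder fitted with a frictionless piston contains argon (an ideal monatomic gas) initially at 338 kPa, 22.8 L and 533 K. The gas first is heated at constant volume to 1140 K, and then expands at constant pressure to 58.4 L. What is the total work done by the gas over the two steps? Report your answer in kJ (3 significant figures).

Step 1 (isochoric): W = 0 (constant volume).
After step 1: P = 722.9 kPa (V unchanged).
Step 2 (isobaric): W = PΔV = (722.9 kPa)(58.4 − 22.8 L) = 25736 J.
W_total = 0 + 25736 = 25736 J.

W_total ≈ 25.7 kJ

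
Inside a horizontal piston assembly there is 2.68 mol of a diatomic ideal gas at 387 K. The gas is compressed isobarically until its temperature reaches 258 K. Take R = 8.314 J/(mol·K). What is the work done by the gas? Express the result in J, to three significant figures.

W ≈ -2870 J

Isobaric: W = P ΔV = nR ΔT.
W = (2.68)(8.314)(258 − 387) = -2874 J.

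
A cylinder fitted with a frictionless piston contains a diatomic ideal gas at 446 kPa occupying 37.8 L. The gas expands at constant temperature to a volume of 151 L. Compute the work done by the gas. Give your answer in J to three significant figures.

W ≈ 23300 J

Isothermal: W = nRT ln(V₂/V₁) = P₁V₁ ln(V₂/V₁).
P₁V₁ = (446 kPa)(37.8 L) = 16859 J.
W = 16859 × ln(151/37.8) = 16859 × 1.385
W_by_gas = 23349 J.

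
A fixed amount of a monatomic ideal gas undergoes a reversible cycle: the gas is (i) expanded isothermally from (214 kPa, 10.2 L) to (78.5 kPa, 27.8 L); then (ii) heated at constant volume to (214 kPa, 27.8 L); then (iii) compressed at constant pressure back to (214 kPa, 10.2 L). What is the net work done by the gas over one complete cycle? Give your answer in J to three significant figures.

Leg (i): W = PᵢVᵢ ln(V_f/Vᵢ) = (2183) ln(27.8/10.2) = 2189 J.
Leg (ii): W = 0.
Leg (iii): W = PΔV = (214)(10.2 − 27.8) = -3766 J.
W_net = 2189 − 3766 = -1578 J.

W_net ≈ -1580 J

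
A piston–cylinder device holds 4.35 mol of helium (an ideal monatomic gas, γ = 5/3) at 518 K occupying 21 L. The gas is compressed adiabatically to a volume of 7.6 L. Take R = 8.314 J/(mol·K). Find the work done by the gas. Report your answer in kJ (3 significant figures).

Adiabatic: TV^(γ−1) = const with γ = 5/3.
T₂ = T₁ (V₁/V₂)^(γ−1) = 518 × (21/7.6)^0.667 = 518 × 1.969 = 1020 K.
W_by = nCᵥ(T₁ − T₂) = (4.35)(12.47)(518 − 1020) = -27233 J.

W ≈ -27.2 kJ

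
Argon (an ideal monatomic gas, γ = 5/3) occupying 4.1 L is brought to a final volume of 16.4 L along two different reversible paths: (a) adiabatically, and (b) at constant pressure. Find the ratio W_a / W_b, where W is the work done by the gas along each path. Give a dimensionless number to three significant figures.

Path (a) adiabatic: W = P₁V₁(1 − (V₁/V₂)^(γ−1))/(γ−1) → W_a/(P₁V₁) = 0.9047.
Path (b) isobaric: W = P₁(V₂ − V₁) → W_b/(P₁V₁) = 3.
W_a / W_b = 0.9047 / 3 = 0.3016.

W_a / W_b ≈ 0.302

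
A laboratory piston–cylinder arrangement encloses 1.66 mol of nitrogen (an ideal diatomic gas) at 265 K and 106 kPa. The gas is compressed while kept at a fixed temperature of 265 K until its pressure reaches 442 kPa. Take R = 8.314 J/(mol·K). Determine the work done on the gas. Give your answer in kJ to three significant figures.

Isothermal process: W = nRT ln(V₂/V₁) = nRT ln(P₁/P₂).
W = (1.66)(8.314)(265) × ln(106/442)
  = 3657 × ln(0.2398) = 3657 × -1.428
W_by_gas = -5222 J; work on gas = −W_by = 5222 J.

W ≈ 5.22 kJ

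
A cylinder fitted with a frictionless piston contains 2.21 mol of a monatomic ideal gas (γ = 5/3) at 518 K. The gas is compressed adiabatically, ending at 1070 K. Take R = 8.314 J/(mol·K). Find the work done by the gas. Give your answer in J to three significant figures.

Adiabatic ⇒ Q = 0, so W_by = −ΔU = nCᵥ(T₁ − T₂).
Cᵥ = 3R/2 = 12.47 J/(mol·K).
W = (2.21)(12.47)(518 − 1070) = -15214 J.

W ≈ -15200 J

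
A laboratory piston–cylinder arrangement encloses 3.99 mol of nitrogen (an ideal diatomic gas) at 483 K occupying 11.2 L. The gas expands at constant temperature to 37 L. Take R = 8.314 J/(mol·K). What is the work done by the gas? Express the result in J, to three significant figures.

Isothermal: W = nRT ln(V₂/V₁).
W = (3.99)(8.314)(483) × ln(37/11.2)
  = 16022 × 1.195
W_by_gas = 19147 J.

W ≈ 19100 J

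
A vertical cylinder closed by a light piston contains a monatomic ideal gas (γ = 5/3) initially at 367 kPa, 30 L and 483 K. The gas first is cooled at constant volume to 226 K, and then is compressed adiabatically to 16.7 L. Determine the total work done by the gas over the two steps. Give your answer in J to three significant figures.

Step 1 (isochoric): W = 0 (constant volume).
After step 1: P = 171.7 kPa (V unchanged).
Step 2 (adiabatic): W = (P₁V₁ − P₂V₂)/(γ−1) = (5152 − 7613)/0.667 = -3692 J.
W_total = 0 − 3692 = -3692 J.

W_total ≈ -3690 J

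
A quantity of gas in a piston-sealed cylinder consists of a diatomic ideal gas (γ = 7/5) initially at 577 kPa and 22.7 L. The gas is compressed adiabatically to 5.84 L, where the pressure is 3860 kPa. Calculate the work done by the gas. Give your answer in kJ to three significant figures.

W ≈ -23.6 kJ

Adiabatic: W = (P₁V₁ − P₂V₂)/(γ − 1) with γ = 7/5.
P₁V₁ = 13098 J, P₂V₂ = 22542 J.
W = (13098 − 22542) / 0.4 = -23611 J.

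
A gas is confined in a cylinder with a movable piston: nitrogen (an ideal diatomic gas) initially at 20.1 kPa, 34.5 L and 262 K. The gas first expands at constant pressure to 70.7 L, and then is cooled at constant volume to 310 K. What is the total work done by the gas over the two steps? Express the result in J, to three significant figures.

W_total ≈ 728 J

Step 1 (isobaric): W = PΔV = (20.1 kPa)(70.7 − 34.5 L) = 727.6 J.
Step 2 (isochoric): W = 0 (constant volume).
W_total = 727.6 + 0 = 727.6 J.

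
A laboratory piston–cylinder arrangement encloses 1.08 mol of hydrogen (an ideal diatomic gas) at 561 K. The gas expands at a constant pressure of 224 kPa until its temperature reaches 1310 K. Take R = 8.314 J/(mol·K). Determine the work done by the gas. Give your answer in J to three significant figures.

W ≈ 6730 J

Isobaric: W = P ΔV = nR ΔT.
W = (1.08)(8.314)(1310 − 561) = 6725 J.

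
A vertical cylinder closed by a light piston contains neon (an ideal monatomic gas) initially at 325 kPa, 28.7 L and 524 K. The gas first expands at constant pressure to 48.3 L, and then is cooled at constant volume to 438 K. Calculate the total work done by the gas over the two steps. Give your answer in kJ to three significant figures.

Step 1 (isobaric): W = PΔV = (325 kPa)(48.3 − 28.7 L) = 6370 J.
Step 2 (isochoric): W = 0 (constant volume).
W_total = 6370 + 0 = 6370 J.

W_total ≈ 6.37 kJ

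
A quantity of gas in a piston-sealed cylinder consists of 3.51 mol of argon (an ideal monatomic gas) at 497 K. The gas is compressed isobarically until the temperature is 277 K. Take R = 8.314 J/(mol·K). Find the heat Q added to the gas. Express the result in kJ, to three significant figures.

Isobaric: W = nRΔT = (3.51)(8.314)(-220) = -6420 J.
ΔU = nCᵥΔT with Cᵥ = 3R/2: ΔU = (3.51)(12.47)(-220) = -9630 J.
Q = ΔU + W = -9630 − 6420 = -16050 J.

Q ≈ -16.1 kJ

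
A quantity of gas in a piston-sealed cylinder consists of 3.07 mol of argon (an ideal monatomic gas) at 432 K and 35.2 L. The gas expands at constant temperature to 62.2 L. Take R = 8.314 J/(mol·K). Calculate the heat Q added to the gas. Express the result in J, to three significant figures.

Q ≈ 6280 J

Isothermal ⇒ ΔU = 0, so Q = W = nRT ln(V₂/V₁).
Q = (3.07)(8.314)(432) ln(62.2/35.2) = 11026 × 0.5693 = 6277 J.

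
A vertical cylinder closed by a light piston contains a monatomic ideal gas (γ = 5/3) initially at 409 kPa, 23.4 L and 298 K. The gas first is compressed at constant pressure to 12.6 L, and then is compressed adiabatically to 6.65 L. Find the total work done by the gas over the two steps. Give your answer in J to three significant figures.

W_total ≈ -8520 J

Step 1 (isobaric): W = PΔV = (409 kPa)(12.6 − 23.4 L) = -4417 J.
After step 1: P = 409 kPa, V = 12.6 L, T = 160.5 K.
Step 2 (adiabatic): W = (P₁V₁ − P₂V₂)/(γ−1) = (5153 − 7891)/0.667 = -4106 J.
W_total = -4417 − 4106 = -8523 J.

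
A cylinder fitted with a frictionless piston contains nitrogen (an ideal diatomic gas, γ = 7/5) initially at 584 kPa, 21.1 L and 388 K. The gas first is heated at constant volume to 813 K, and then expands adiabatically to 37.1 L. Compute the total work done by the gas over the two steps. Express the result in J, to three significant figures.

W_total ≈ 13000 J

Step 1 (isochoric): W = 0 (constant volume).
After step 1: P = 1224 kPa (V unchanged).
Step 2 (adiabatic): W = (P₁V₁ − P₂V₂)/(γ−1) = (25820 − 20602)/0.4 = 13044 J.
W_total = 0 + 13044 = 13044 J.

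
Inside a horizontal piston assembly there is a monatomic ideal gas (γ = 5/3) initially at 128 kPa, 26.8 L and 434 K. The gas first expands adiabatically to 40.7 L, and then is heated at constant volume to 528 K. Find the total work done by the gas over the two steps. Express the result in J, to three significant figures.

Step 1 (adiabatic): W = (P₁V₁ − P₂V₂)/(γ−1) = (3430 − 2596)/0.667 = 1251 J.
Step 2 (isochoric): W = 0 (constant volume).
W_total = 1251 + 0 = 1251 J.

W_total ≈ 1250 J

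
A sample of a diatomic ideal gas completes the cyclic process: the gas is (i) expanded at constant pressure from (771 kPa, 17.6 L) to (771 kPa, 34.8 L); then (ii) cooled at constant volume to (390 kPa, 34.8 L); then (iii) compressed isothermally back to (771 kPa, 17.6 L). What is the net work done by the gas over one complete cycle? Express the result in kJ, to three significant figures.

Leg (i): W = PΔV = (771)(34.8 − 17.6) = 13261 J.
Leg (ii): W = 0.
Leg (iii): W = PᵢVᵢ ln(V_f/Vᵢ) = (13572) ln(17.6/34.8) = -9252 J.
W_net = 13261 − 9252 = 4009 J.

W_net ≈ 4.01 kJ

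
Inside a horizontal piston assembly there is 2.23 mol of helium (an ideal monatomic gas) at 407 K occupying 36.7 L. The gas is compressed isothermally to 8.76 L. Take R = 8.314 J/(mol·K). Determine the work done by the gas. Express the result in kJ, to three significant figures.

Isothermal: W = nRT ln(V₂/V₁).
W = (2.23)(8.314)(407) × ln(8.76/36.7)
  = 7546 × -1.433
W_by_gas = -10810 J.

W ≈ -10.8 kJ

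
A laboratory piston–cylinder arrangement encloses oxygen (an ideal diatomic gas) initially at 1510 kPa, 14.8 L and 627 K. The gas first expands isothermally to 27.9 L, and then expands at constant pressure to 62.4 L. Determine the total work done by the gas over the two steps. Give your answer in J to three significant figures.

W_total ≈ 41800 J

Step 1 (isothermal): W = P₁V₁ ln(V₂/V₁) = (22348) ln(27.9/14.8) = 14169 J.
After step 1: P = 801 kPa, V = 27.9 L, T = 627 K.
Step 2 (isobaric): W = PΔV = (801 kPa)(62.4 − 27.9 L) = 27635 J.
W_total = 14169 + 27635 = 41803 J.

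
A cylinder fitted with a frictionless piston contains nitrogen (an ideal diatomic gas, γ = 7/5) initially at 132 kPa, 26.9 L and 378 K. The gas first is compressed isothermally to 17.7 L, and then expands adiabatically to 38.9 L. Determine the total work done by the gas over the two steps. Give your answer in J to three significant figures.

W_total ≈ 912 J

Step 1 (isothermal): W = P₁V₁ ln(V₂/V₁) = (3551) ln(17.7/26.9) = -1486 J.
After step 1: P = 200.6 kPa, V = 17.7 L, T = 378 K.
Step 2 (adiabatic): W = (P₁V₁ − P₂V₂)/(γ−1) = (3551 − 2591)/0.4 = 2398 J.
W_total = -1486 + 2398 = 912.3 J.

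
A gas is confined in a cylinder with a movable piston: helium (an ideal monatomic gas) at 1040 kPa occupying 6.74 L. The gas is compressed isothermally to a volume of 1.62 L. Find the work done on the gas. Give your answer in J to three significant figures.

W ≈ 9990 J

Isothermal: W = nRT ln(V₂/V₁) = P₁V₁ ln(V₂/V₁).
P₁V₁ = (1040 kPa)(6.74 L) = 7010 J.
W = 7010 × ln(1.62/6.74) = 7010 × -1.426
W_by_gas = -9993 J; work on gas = −W_by = 9993 J.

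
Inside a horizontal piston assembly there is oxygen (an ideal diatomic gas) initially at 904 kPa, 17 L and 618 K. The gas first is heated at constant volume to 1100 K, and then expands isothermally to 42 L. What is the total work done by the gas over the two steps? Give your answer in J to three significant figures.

W_total ≈ 24700 J

Step 1 (isochoric): W = 0 (constant volume).
After step 1: P = 1609 kPa (V unchanged).
Step 2 (isothermal): W = P₁V₁ ln(V₂/V₁) = (27354) ln(42/17) = 24741 J.
W_total = 0 + 24741 = 24741 J.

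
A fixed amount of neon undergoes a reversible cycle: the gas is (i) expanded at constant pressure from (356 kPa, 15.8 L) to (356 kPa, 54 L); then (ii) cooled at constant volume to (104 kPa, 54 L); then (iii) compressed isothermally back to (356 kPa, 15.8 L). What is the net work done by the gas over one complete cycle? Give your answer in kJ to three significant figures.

W_net ≈ 6.70 kJ

Leg (i): W = PΔV = (356)(54 − 15.8) = 13599 J.
Leg (ii): W = 0.
Leg (iii): W = PᵢVᵢ ln(V_f/Vᵢ) = (5616) ln(15.8/54) = -6902 J.
W_net = 13599 − 6902 = 6697 J.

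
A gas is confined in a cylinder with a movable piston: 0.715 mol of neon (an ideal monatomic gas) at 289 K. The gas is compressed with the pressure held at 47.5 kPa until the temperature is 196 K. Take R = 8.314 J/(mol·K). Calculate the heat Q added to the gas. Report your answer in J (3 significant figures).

Q ≈ -1380 J

Isobaric: W = nRΔT = (0.715)(8.314)(-93) = -552.8 J.
ΔU = nCᵥΔT with Cᵥ = 3R/2: ΔU = (0.715)(12.47)(-93) = -829.3 J.
Q = ΔU + W = -829.3 − 552.8 = -1382 J.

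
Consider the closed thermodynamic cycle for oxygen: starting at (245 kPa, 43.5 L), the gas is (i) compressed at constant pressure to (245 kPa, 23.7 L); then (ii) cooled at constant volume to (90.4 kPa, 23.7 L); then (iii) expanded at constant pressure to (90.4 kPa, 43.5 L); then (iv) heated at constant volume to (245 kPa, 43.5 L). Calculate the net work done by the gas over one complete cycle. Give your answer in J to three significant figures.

W_net ≈ -3060 J

Constant-volume legs do no work.
W(i) = (245)(23.7 − 43.5) = -4851 J; W(iii) = (90.4)(43.5 − 23.7) = 1790 J.
W_net = -4851 + 1790 = -3061 J (the counter-clockwise enclosed area).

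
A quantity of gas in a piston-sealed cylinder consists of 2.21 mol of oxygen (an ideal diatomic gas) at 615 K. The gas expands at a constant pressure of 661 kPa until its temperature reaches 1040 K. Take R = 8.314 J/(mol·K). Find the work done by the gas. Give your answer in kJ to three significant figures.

W ≈ 7.81 kJ

Isobaric: W = P ΔV = nR ΔT.
W = (2.21)(8.314)(1040 − 615) = 7809 J.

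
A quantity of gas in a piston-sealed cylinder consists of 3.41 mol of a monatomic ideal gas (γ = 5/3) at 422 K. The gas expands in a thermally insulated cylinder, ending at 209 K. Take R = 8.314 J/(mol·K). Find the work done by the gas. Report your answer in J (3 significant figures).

W ≈ 9060 J

Adiabatic ⇒ Q = 0, so W_by = −ΔU = nCᵥ(T₁ − T₂).
Cᵥ = 3R/2 = 12.47 J/(mol·K).
W = (3.41)(12.47)(422 − 209) = 9058 J.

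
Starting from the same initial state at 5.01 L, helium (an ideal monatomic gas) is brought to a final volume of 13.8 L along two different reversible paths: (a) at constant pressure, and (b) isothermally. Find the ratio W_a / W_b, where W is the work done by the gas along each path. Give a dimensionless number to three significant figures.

W_a / W_b ≈ 1.73

Path (a) isobaric: W = P₁(V₂ − V₁) → W_a/(P₁V₁) = 1.754.
Path (b) isothermal: W = P₁V₁ ln(V₂/V₁) → W_b/(P₁V₁) = 1.013.
W_a / W_b = 1.754 / 1.013 = 1.732.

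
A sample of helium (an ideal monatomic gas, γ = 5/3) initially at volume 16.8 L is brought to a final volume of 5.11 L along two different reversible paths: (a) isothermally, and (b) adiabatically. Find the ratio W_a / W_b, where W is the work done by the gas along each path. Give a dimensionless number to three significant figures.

Path (a) isothermal: W = P₁V₁ ln(V₂/V₁) → W_a/(P₁V₁) = -1.19.
Path (b) adiabatic: W = P₁V₁(1 − (V₁/V₂)^(γ−1))/(γ−1) → W_b/(P₁V₁) = -1.817.
W_a / W_b = -1.19 / -1.817 = 0.6552.

W_a / W_b ≈ 0.655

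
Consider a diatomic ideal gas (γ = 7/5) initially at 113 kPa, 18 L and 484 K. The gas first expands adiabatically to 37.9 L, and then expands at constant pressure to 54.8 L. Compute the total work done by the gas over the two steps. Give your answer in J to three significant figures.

W_total ≈ 1980 J

Step 1 (adiabatic): W = (P₁V₁ − P₂V₂)/(γ−1) = (2034 − 1510)/0.4 = 1310 J.
After step 1: P = 39.84 kPa, V = 37.9 L, T = 359.3 K.
Step 2 (isobaric): W = PΔV = (39.84 kPa)(54.8 − 37.9 L) = 673.4 J.
W_total = 1310 + 673.4 = 1983 J.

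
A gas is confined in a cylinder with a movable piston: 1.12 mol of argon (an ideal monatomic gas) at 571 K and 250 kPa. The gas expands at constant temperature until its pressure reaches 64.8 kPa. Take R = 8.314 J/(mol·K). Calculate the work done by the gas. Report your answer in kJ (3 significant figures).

W ≈ 7.18 kJ

Isothermal process: W = nRT ln(V₂/V₁) = nRT ln(P₁/P₂).
W = (1.12)(8.314)(571) × ln(250/64.8)
  = 5317 × ln(3.858) = 5317 × 1.35
W_by_gas = 7179 J.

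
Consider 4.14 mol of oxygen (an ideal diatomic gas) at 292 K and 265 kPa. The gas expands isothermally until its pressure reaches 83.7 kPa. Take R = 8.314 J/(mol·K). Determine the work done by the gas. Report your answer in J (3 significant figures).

W ≈ 11600 J

Isothermal process: W = nRT ln(V₂/V₁) = nRT ln(P₁/P₂).
W = (4.14)(8.314)(292) × ln(265/83.7)
  = 10051 × ln(3.166) = 10051 × 1.152
W_by_gas = 11583 J.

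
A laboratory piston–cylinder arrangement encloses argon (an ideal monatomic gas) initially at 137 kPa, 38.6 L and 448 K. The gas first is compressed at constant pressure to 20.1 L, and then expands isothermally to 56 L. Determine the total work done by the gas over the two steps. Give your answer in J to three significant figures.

W_total ≈ 287 J

Step 1 (isobaric): W = PΔV = (137 kPa)(20.1 − 38.6 L) = -2534 J.
After step 1: P = 137 kPa, V = 20.1 L, T = 233.3 K.
Step 2 (isothermal): W = P₁V₁ ln(V₂/V₁) = (2754) ln(56/20.1) = 2822 J.
W_total = -2534 + 2822 = 287 J.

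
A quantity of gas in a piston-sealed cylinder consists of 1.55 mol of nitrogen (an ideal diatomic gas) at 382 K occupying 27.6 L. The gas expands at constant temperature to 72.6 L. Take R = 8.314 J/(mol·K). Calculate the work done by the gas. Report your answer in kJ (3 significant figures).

W ≈ 4.76 kJ

Isothermal: W = nRT ln(V₂/V₁).
W = (1.55)(8.314)(382) × ln(72.6/27.6)
  = 4923 × 0.9671
W_by_gas = 4761 J.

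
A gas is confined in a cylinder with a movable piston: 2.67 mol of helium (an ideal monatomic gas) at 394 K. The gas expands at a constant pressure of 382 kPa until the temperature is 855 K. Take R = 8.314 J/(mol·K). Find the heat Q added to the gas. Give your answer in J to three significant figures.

Isobaric: W = nRΔT = (2.67)(8.314)(461) = 10233 J.
ΔU = nCᵥΔT with Cᵥ = 3R/2: ΔU = (2.67)(12.47)(461) = 15350 J.
Q = ΔU + W = 15350 + 10233 = 25584 J.

Q ≈ 25600 J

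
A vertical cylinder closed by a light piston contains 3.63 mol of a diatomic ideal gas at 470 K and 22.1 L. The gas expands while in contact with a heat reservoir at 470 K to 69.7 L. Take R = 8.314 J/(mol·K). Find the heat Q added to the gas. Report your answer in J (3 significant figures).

Isothermal ⇒ ΔU = 0, so Q = W = nRT ln(V₂/V₁).
Q = (3.63)(8.314)(470) ln(69.7/22.1) = 14185 × 1.149 = 16293 J.

Q ≈ 16300 J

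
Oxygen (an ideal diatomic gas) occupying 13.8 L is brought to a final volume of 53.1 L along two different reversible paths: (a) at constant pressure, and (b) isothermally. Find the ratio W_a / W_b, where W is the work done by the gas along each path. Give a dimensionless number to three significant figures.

Path (a) isobaric: W = P₁(V₂ − V₁) → W_a/(P₁V₁) = 2.848.
Path (b) isothermal: W = P₁V₁ ln(V₂/V₁) → W_b/(P₁V₁) = 1.348.
W_a / W_b = 2.848 / 1.348 = 2.113.

W_a / W_b ≈ 2.11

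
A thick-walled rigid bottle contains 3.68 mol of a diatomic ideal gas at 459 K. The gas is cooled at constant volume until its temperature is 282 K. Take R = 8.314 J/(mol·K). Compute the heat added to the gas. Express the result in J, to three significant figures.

Constant volume ⇒ W = 0, so Q = ΔU = nCᵥΔT with Cᵥ = 5R/2 = 20.79 J/(mol·K).
ΔU = (3.68)(20.79)(282 − 459) = -13539 J.

Q ≈ -13500 J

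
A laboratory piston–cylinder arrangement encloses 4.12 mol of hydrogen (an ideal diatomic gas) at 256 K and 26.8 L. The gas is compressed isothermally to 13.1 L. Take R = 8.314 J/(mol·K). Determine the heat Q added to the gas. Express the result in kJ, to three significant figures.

Q ≈ -6.28 kJ

Isothermal ⇒ ΔU = 0, so Q = W = nRT ln(V₂/V₁).
Q = (4.12)(8.314)(256) ln(13.1/26.8) = 8769 × -0.7158 = -6277 J.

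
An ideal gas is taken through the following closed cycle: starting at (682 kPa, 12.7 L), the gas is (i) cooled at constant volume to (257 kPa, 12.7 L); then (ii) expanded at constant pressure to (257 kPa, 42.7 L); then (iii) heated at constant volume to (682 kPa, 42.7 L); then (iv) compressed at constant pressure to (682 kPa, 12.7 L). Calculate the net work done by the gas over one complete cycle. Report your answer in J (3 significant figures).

W_net ≈ -12800 J

Constant-volume legs do no work.
W(ii) = (257)(42.7 − 12.7) = 7710 J; W(iv) = (682)(12.7 − 42.7) = -20460 J.
W_net = 7710 − 20460 = -12750 J (the counter-clockwise enclosed area).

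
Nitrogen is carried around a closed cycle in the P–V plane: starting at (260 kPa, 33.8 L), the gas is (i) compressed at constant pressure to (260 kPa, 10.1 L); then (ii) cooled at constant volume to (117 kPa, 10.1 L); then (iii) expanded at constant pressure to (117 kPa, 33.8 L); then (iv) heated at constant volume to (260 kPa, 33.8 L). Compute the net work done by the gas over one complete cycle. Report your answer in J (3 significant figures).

W_net ≈ -3390 J

Constant-volume legs do no work.
W(i) = (260)(10.1 − 33.8) = -6162 J; W(iii) = (117)(33.8 − 10.1) = 2773 J.
W_net = -6162 + 2773 = -3389 J (the counter-clockwise enclosed area).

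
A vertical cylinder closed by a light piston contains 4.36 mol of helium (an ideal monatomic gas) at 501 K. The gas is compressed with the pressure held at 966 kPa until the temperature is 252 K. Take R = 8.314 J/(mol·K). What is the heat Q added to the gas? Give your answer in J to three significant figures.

Isobaric: W = nRΔT = (4.36)(8.314)(-249) = -9026 J.
ΔU = nCᵥΔT with Cᵥ = 3R/2: ΔU = (4.36)(12.47)(-249) = -13539 J.
Q = ΔU + W = -13539 − 9026 = -22565 J.

Q ≈ -22600 J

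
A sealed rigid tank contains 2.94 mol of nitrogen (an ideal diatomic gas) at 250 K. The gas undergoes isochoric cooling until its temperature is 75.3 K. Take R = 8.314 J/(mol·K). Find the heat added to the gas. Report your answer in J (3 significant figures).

Constant volume ⇒ W = 0, so Q = ΔU = nCᵥΔT with Cᵥ = 5R/2 = 20.79 J/(mol·K).
ΔU = (2.94)(20.79)(75.3 − 250) = -10676 J.

Q ≈ -10700 J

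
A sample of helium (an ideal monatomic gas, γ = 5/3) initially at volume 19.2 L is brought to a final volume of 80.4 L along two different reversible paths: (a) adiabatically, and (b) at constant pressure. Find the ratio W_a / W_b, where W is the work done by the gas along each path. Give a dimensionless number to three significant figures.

W_a / W_b ≈ 0.289

Path (a) adiabatic: W = P₁V₁(1 − (V₁/V₂)^(γ−1))/(γ−1) → W_a/(P₁V₁) = 0.9226.
Path (b) isobaric: W = P₁(V₂ − V₁) → W_b/(P₁V₁) = 3.188.
W_a / W_b = 0.9226 / 3.188 = 0.2895.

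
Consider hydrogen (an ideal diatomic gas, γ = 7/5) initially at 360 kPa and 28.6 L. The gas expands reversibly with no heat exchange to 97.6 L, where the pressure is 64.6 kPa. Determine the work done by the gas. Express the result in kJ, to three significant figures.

W ≈ 9.98 kJ

Adiabatic: W = (P₁V₁ − P₂V₂)/(γ − 1) with γ = 7/5.
P₁V₁ = 10296 J, P₂V₂ = 6305 J.
W = (10296 − 6305) / 0.4 = 9978 J.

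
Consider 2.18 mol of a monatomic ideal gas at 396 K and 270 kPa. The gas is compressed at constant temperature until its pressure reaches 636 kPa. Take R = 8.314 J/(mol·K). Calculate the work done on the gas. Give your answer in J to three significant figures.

W ≈ 6150 J

Isothermal process: W = nRT ln(V₂/V₁) = nRT ln(P₁/P₂).
W = (2.18)(8.314)(396) × ln(270/636)
  = 7177 × ln(0.4245) = 7177 × -0.8568
W_by_gas = -6149 J; work on gas = −W_by = 6149 J.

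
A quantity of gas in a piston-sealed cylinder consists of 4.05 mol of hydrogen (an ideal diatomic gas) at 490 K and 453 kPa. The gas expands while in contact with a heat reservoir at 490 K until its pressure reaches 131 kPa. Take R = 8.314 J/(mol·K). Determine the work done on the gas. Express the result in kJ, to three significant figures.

Isothermal process: W = nRT ln(V₂/V₁) = nRT ln(P₁/P₂).
W = (4.05)(8.314)(490) × ln(453/131)
  = 16499 × ln(3.458) = 16499 × 1.241
W_by_gas = 20470 J; work on gas = −W_by = -20470 J.

W ≈ -20.5 kJ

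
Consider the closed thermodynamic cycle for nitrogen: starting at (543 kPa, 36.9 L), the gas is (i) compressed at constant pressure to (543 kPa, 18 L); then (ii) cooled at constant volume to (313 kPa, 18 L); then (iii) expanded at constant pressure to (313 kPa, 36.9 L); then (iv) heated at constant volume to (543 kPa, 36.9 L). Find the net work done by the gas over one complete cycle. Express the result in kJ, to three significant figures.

Constant-volume legs do no work.
W(i) = (543)(18 − 36.9) = -10263 J; W(iii) = (313)(36.9 − 18) = 5916 J.
W_net = -10263 + 5916 = -4347 J (the counter-clockwise enclosed area).

W_net ≈ -4.35 kJ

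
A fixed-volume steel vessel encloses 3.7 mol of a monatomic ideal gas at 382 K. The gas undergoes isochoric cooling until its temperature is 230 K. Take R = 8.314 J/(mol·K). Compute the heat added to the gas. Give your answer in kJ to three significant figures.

Constant volume ⇒ W = 0, so Q = ΔU = nCᵥΔT with Cᵥ = 3R/2 = 12.47 J/(mol·K).
ΔU = (3.7)(12.47)(230 − 382) = -7014 J.

Q ≈ -7.01 kJ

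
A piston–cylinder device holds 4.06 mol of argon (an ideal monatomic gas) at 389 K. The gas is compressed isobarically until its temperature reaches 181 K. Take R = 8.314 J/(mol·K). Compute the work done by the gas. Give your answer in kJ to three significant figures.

W ≈ -7.02 kJ

Isobaric: W = P ΔV = nR ΔT.
W = (4.06)(8.314)(181 − 389) = -7021 J.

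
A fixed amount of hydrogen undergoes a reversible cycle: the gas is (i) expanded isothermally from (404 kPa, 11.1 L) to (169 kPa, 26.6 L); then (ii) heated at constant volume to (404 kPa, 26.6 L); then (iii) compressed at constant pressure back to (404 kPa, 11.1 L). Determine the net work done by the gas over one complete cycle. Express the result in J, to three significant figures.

Leg (i): W = PᵢVᵢ ln(V_f/Vᵢ) = (4484) ln(26.6/11.1) = 3919 J.
Leg (ii): W = 0.
Leg (iii): W = PΔV = (404)(11.1 − 26.6) = -6262 J.
W_net = 3919 − 6262 = -2343 J.

W_net ≈ -2340 J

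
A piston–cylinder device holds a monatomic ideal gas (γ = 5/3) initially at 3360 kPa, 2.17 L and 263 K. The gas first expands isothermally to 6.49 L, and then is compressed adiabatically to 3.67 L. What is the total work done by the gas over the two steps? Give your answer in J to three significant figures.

W_total ≈ 2930 J

Step 1 (isothermal): W = P₁V₁ ln(V₂/V₁) = (7291) ln(6.49/2.17) = 7988 J.
After step 1: P = 1123 kPa, V = 6.49 L, T = 263 K.
Step 2 (adiabatic): W = (P₁V₁ − P₂V₂)/(γ−1) = (7291 − 10662)/0.667 = -5057 J.
W_total = 7988 − 5057 = 2931 J.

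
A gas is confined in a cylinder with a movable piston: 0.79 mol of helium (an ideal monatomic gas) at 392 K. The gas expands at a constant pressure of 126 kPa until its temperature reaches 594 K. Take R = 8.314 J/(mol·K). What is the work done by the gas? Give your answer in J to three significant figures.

Isobaric: W = P ΔV = nR ΔT.
W = (0.79)(8.314)(594 − 392) = 1327 J.

W ≈ 1330 J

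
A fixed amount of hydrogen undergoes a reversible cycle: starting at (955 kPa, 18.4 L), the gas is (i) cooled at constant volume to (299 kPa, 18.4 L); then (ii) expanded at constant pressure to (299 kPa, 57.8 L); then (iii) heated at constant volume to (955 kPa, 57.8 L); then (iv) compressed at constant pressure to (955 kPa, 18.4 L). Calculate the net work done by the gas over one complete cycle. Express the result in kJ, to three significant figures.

W_net ≈ -25.8 kJ

Constant-volume legs do no work.
W(ii) = (299)(57.8 − 18.4) = 11781 J; W(iv) = (955)(18.4 − 57.8) = -37627 J.
W_net = 11781 − 37627 = -25846 J (the counter-clockwise enclosed area).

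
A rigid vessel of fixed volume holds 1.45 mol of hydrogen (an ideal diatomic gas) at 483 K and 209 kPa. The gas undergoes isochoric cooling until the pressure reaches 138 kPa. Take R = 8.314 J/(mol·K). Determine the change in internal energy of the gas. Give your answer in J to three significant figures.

ΔU ≈ -4950 J

Constant volume ⇒ W = 0, so Q = ΔU = nCᵥΔT with Cᵥ = 5R/2 = 20.79 J/(mol·K).
At constant V, T₂/T₁ = P₂/P₁ ⇒ ΔT = T₁(P₂/P₁ − 1) = 483·(138/209 − 1) = -164.1 K.
ΔU = (1.45)(20.79)(-164.1) = -4945 J.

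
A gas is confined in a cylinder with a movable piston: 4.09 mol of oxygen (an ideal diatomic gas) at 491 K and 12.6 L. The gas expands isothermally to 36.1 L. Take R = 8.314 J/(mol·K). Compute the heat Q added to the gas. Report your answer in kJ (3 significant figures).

Q ≈ 17.6 kJ

Isothermal ⇒ ΔU = 0, so Q = W = nRT ln(V₂/V₁).
Q = (4.09)(8.314)(491) ln(36.1/12.6) = 16696 × 1.053 = 17574 J.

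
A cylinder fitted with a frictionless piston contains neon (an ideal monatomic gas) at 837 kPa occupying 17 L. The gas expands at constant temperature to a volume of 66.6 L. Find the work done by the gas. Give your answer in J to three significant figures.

W ≈ 19400 J

Isothermal: W = nRT ln(V₂/V₁) = P₁V₁ ln(V₂/V₁).
P₁V₁ = (837 kPa)(17 L) = 14229 J.
W = 14229 × ln(66.6/17) = 14229 × 1.365
W_by_gas = 19430 J.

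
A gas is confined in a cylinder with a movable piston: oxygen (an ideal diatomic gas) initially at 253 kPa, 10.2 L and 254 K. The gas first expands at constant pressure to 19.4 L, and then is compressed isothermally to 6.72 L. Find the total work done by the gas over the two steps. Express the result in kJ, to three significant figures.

Step 1 (isobaric): W = PΔV = (253 kPa)(19.4 − 10.2 L) = 2328 J.
After step 1: P = 253 kPa, V = 19.4 L, T = 483.1 K.
Step 2 (isothermal): W = P₁V₁ ln(V₂/V₁) = (4908) ln(6.72/19.4) = -5204 J.
W_total = 2328 − 5204 = -2876 J.

W_total ≈ -2.88 kJ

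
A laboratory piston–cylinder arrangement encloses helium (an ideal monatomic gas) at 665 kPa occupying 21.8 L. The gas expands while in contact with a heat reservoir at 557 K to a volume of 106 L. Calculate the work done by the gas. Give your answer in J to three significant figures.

Isothermal: W = nRT ln(V₂/V₁) = P₁V₁ ln(V₂/V₁).
P₁V₁ = (665 kPa)(21.8 L) = 14497 J.
W = 14497 × ln(106/21.8) = 14497 × 1.582
W_by_gas = 22927 J.

W ≈ 22900 J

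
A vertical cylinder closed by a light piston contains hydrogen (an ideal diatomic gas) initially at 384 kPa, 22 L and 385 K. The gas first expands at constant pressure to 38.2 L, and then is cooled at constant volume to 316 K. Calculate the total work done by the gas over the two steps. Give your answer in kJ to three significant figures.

Step 1 (isobaric): W = PΔV = (384 kPa)(38.2 − 22 L) = 6221 J.
Step 2 (isochoric): W = 0 (constant volume).
W_total = 6221 + 0 = 6221 J.

W_total ≈ 6.22 kJ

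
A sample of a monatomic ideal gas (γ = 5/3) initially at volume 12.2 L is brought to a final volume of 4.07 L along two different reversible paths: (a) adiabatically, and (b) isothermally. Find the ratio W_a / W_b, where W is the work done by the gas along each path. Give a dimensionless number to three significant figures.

W_a / W_b ≈ 1.47

Path (a) adiabatic: W = P₁V₁(1 − (V₁/V₂)^(γ−1))/(γ−1) → W_a/(P₁V₁) = -1.618.
Path (b) isothermal: W = P₁V₁ ln(V₂/V₁) → W_b/(P₁V₁) = -1.098.
W_a / W_b = -1.618 / -1.098 = 1.474.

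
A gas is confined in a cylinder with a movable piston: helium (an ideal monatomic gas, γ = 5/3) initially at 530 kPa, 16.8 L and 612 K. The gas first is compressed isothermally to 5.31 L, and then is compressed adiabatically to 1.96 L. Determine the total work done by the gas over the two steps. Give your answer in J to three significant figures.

Step 1 (isothermal): W = P₁V₁ ln(V₂/V₁) = (8904) ln(5.31/16.8) = -10256 J.
After step 1: P = 1677 kPa, V = 5.31 L, T = 612 K.
Step 2 (adiabatic): W = (P₁V₁ − P₂V₂)/(γ−1) = (8904 − 17304)/0.667 = -12600 J.
W_total = -10256 − 12600 = -22855 J.

W_total ≈ -22900 J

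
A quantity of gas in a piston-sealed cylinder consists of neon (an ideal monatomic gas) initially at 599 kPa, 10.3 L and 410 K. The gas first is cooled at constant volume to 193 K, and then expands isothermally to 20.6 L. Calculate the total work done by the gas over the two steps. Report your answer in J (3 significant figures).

W_total ≈ 2010 J

Step 1 (isochoric): W = 0 (constant volume).
After step 1: P = 282 kPa (V unchanged).
Step 2 (isothermal): W = P₁V₁ ln(V₂/V₁) = (2904) ln(20.6/10.3) = 2013 J.
W_total = 0 + 2013 = 2013 J.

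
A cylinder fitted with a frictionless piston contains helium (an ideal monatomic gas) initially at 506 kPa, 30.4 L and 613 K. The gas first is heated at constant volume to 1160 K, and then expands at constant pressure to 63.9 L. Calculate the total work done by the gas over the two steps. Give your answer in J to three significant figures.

W_total ≈ 32100 J

Step 1 (isochoric): W = 0 (constant volume).
After step 1: P = 957.5 kPa (V unchanged).
Step 2 (isobaric): W = PΔV = (957.5 kPa)(63.9 − 30.4 L) = 32077 J.
W_total = 0 + 32077 = 32077 J.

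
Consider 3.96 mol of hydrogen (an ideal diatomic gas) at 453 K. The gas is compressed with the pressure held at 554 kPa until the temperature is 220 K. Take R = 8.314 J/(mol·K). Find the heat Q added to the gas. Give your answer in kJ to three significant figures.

Isobaric: W = nRΔT = (3.96)(8.314)(-233) = -7671 J.
ΔU = nCᵥΔT with Cᵥ = 5R/2: ΔU = (3.96)(20.79)(-233) = -19178 J.
Q = ΔU + W = -19178 − 7671 = -26849 J.

Q ≈ -26.8 kJ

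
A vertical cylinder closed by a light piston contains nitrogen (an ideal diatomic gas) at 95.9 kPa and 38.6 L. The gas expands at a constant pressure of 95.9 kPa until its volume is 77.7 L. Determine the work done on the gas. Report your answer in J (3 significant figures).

Isobaric: W = P ΔV.
W = (95.9 kPa)(77.7 − 38.6 L) = (95.9)(39.1) = 3750 J.
Work on gas = −W_by = -3750 J.

W ≈ -3750 J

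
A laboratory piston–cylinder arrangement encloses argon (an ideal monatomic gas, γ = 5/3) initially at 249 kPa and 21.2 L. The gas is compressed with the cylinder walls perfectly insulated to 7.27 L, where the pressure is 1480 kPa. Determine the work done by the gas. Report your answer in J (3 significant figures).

W ≈ -8220 J

Adiabatic: W = (P₁V₁ − P₂V₂)/(γ − 1) with γ = 5/3.
P₁V₁ = 5279 J, P₂V₂ = 10760 J.
W = (5279 − 10760) / 0.6667 = -8221 J.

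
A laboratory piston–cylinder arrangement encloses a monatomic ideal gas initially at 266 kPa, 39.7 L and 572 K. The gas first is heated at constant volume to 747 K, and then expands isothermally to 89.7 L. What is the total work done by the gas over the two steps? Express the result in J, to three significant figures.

Step 1 (isochoric): W = 0 (constant volume).
After step 1: P = 347.4 kPa (V unchanged).
Step 2 (isothermal): W = P₁V₁ ln(V₂/V₁) = (13791) ln(89.7/39.7) = 11241 J.
W_total = 0 + 11241 = 11241 J.

W_total ≈ 11200 J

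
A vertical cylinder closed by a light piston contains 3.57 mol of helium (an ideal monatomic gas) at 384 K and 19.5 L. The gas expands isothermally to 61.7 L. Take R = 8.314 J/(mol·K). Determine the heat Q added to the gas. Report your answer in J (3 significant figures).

Isothermal ⇒ ΔU = 0, so Q = W = nRT ln(V₂/V₁).
Q = (3.57)(8.314)(384) ln(61.7/19.5) = 11397 × 1.152 = 13128 J.

Q ≈ 13100 J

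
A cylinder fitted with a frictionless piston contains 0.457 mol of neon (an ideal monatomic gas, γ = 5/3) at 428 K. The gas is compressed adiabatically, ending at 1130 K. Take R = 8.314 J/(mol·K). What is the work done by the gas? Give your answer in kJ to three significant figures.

W ≈ -4.00 kJ

Adiabatic ⇒ Q = 0, so W_by = −ΔU = nCᵥ(T₁ − T₂).
Cᵥ = 3R/2 = 12.47 J/(mol·K).
W = (0.457)(12.47)(428 − 1130) = -4001 J.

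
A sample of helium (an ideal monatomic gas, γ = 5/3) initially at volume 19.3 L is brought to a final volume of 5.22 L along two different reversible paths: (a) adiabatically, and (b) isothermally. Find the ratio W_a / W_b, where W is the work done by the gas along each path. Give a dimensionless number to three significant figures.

W_a / W_b ≈ 1.60

Path (a) adiabatic: W = P₁V₁(1 − (V₁/V₂)^(γ−1))/(γ−1) → W_a/(P₁V₁) = -2.087.
Path (b) isothermal: W = P₁V₁ ln(V₂/V₁) → W_b/(P₁V₁) = -1.308.
W_a / W_b = -2.087 / -1.308 = 1.596.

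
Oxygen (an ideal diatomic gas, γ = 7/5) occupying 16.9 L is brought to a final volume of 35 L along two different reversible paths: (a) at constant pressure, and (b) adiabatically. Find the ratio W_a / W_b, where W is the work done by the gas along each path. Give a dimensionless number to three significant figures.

Path (a) isobaric: W = P₁(V₂ − V₁) → W_a/(P₁V₁) = 1.071.
Path (b) adiabatic: W = P₁V₁(1 − (V₁/V₂)^(γ−1))/(γ−1) → W_b/(P₁V₁) = 0.6316.
W_a / W_b = 1.071 / 0.6316 = 1.696.

W_a / W_b ≈ 1.70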